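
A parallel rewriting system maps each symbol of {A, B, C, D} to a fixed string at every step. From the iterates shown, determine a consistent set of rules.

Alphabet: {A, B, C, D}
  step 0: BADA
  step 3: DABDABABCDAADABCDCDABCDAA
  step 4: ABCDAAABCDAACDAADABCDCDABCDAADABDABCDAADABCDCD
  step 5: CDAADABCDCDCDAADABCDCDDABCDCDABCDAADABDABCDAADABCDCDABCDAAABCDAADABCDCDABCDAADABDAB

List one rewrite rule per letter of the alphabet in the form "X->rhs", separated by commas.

  step 4 ⇒ step 5: ABCDAAABCDAACDAADABCDCDABCDAADABDABCDAADABCDCD ⇒ CD·AA·D·AB·CD·CD·CD·AA·D·AB·CD·CD·D·AB·CD·CD·AB·CD·AA·D·AB·D·AB·CD·AA·D·AB·CD·CD·AB·CD·AA·AB·CD·AA·D·AB·CD·CD·AB·CD·AA·D·AB·D·AB
    A ↦ CD
    B ↦ AA
    C ↦ D
    D ↦ AB

A->CD, B->AA, C->D, D->AB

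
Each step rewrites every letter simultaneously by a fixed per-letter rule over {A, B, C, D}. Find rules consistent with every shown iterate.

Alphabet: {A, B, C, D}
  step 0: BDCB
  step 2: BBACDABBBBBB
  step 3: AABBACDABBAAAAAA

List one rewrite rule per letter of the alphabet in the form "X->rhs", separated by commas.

A->BB, B->A, C->A, D->CDA

  step 2 ⇒ step 3: BBACDABBBBBB ⇒ A·A·BB·A·CDA·BB·A·A·A·A·A·A
    A ↦ BB
    B ↦ A
    C ↦ A
    D ↦ CDA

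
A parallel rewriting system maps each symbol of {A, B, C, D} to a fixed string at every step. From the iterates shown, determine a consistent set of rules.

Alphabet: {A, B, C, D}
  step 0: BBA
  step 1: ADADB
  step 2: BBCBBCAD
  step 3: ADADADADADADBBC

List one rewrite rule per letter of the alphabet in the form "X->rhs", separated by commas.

  step 2 ⇒ step 3: BBCBBCAD ⇒ AD·AD·AD·AD·AD·AD·B·BC
    A ↦ B
    B ↦ AD
    C ↦ AD
    D ↦ BC

A->B, B->AD, C->AD, D->BC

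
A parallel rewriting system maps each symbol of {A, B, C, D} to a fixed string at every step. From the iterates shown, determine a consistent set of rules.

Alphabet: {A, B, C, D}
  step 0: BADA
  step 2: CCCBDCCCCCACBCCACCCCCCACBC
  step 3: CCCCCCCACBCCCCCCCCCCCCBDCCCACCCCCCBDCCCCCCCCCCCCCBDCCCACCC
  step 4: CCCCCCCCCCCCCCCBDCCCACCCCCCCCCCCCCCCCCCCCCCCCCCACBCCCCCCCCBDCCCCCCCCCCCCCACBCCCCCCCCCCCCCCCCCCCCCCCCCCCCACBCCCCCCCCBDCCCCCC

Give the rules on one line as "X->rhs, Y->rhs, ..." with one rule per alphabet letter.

  step 3 ⇒ step 4: CCCCCCCACBCCCCCCCCCCCCBDCCCACCCCCCBDCCCCCCCCCCCCCBDCCCACCC ⇒ CC·CC·CC·CC·CC·CC·CC·CBD·CC·CAC·CC·CC·CC·CC·CC·CC·CC·CC·CC·CC·CC·CC·CAC·BC·CC·CC·CC·CBD·CC·CC·CC·CC·CC·CC·CAC·BC·CC·CC·CC·CC·CC·CC·CC·CC·CC·CC·CC·CC·CC·CAC·BC·CC·CC·CC·CBD·CC·CC·CC
    A ↦ CBD
    B ↦ CAC
    C ↦ CC
    D ↦ BC

A->CBD, B->CAC, C->CC, D->BC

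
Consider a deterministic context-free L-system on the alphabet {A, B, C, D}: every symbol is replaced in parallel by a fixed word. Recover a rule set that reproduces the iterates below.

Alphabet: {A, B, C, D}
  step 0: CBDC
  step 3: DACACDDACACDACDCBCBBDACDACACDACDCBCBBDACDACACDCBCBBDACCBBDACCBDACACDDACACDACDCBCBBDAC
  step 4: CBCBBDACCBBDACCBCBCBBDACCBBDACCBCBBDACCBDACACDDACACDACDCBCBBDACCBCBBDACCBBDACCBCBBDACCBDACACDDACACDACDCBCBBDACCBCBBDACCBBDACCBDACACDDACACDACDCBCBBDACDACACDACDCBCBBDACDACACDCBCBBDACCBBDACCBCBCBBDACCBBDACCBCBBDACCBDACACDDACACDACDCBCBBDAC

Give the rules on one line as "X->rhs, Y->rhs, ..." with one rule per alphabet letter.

A->CBB, B->ACD, C->DAC, D->CB

  step 3 ⇒ step 4: DACACDDACACDACDCBCBBDACDACACDACDCBCBBDACDACACDCBCBBDACCBBDACCBDACACDDACACDACDCBCBBDAC ⇒ CB·CBB·DAC·CBB·DAC·CB·CB·CBB·DAC·CBB·DAC·CB·CBB·DAC·CB·DAC·ACD·DAC·ACD·ACD·CB·CBB·DAC·CB·CBB·DAC·CBB·DAC·CB·CBB·DAC·CB·DAC·ACD·DAC·ACD·ACD·CB·CBB·DAC·CB·CBB·DAC·CBB·DAC·CB·DAC·ACD·DAC·ACD·ACD·CB·CBB·DAC·DAC·ACD·ACD·CB·CBB·DAC·DAC·ACD·CB·CBB·DAC·CBB·DAC·CB·CB·CBB·DAC·CBB·DAC·CB·CBB·DAC·CB·DAC·ACD·DAC·ACD·ACD·CB·CBB·DAC
    A ↦ CBB
    B ↦ ACD
    C ↦ DAC
    D ↦ CB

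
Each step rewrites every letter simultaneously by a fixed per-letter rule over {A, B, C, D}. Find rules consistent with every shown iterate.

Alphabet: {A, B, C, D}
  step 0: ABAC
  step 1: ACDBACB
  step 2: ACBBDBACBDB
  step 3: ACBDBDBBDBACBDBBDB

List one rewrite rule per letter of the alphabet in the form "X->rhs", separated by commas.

  step 2 ⇒ step 3: ACBBDBACBDB ⇒ AC·B·DB·DB·B·DB·AC·B·DB·B·DB
    A ↦ AC
    B ↦ DB
    C ↦ B
    D ↦ B

A->AC, B->DB, C->B, D->B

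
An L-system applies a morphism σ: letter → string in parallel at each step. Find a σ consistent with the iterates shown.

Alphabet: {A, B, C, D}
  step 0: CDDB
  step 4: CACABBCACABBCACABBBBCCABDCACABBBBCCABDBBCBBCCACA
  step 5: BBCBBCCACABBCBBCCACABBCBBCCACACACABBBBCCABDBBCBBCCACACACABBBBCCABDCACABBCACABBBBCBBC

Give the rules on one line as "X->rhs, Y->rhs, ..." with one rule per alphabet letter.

  step 4 ⇒ step 5: CACABBCACABBCACABBBBCCABDCACABBBBCCABDBBCBBCCACA ⇒ BB·C·BB·C·CA·CA·BB·C·BB·C·CA·CA·BB·C·BB·C·CA·CA·CA·CA·BB·BB·C·CA·BD·BB·C·BB·C·CA·CA·CA·CA·BB·BB·C·CA·BD·CA·CA·BB·CA·CA·BB·BB·C·BB·C
    A ↦ C
    B ↦ CA
    C ↦ BB
    D ↦ BD

A->C, B->CA, C->BB, D->BD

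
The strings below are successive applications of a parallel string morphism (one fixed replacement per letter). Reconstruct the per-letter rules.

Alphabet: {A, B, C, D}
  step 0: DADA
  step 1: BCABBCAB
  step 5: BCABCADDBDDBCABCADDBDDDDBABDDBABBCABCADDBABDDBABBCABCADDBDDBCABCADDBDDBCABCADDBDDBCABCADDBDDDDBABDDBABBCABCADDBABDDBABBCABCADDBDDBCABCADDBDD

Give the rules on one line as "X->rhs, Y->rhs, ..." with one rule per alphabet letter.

  step 0 ⇒ step 1: DADA ⇒ BCA·B·BCA·B
    A ↦ B
    D ↦ BCA
    B ↦ DD  (constrained at step 1)
    C ↦ BA  (constrained at step 1)

A->B, B->DD, C->BA, D->BCA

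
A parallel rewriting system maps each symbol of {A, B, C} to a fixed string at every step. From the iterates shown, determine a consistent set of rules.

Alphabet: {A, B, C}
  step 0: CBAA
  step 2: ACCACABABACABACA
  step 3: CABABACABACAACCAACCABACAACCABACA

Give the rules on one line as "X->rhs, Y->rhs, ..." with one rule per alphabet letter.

A->CA, B->AC, C->BA

  step 2 ⇒ step 3: ACCACABABACABACA ⇒ CA·BA·BA·CA·BA·CA·AC·CA·AC·CA·BA·CA·AC·CA·BA·CA
    A ↦ CA
    B ↦ AC
    C ↦ BA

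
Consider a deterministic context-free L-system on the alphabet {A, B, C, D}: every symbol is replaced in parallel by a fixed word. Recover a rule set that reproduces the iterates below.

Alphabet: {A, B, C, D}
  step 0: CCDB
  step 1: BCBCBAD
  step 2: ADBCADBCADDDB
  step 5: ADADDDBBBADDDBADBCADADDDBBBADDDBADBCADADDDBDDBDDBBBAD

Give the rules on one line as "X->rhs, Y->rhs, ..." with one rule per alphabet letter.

A->DD, B->AD, C->BC, D->B

  step 1 ⇒ step 2: BCBCBAD ⇒ AD·BC·AD·BC·AD·DD·B
    A ↦ DD
    B ↦ AD
    C ↦ BC
    D ↦ B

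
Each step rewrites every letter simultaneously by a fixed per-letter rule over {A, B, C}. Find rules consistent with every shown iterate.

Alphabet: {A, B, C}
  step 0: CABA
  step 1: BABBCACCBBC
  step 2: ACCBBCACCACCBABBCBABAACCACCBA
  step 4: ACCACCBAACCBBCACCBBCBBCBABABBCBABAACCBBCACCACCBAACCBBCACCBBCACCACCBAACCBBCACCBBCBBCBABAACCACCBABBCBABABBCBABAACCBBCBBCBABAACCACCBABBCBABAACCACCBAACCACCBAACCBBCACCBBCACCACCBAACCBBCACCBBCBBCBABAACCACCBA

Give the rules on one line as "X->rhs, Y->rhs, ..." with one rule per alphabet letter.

A->BBC, B->ACC, C->BA

  step 1 ⇒ step 2: BABBCACCBBC ⇒ ACC·BBC·ACC·ACC·BA·BBC·BA·BA·ACC·ACC·BA
    A ↦ BBC
    B ↦ ACC
    C ↦ BA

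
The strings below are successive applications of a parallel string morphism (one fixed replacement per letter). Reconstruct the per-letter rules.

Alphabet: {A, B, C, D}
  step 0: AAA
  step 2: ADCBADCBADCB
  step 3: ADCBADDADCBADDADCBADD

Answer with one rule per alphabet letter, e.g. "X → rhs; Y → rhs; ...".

A->AD, B->DD, C->A, D->CB

  step 2 ⇒ step 3: ADCBADCBADCB ⇒ AD·CB·A·DD·AD·CB·A·DD·AD·CB·A·DD
    A ↦ AD
    B ↦ DD
    C ↦ A
    D ↦ CB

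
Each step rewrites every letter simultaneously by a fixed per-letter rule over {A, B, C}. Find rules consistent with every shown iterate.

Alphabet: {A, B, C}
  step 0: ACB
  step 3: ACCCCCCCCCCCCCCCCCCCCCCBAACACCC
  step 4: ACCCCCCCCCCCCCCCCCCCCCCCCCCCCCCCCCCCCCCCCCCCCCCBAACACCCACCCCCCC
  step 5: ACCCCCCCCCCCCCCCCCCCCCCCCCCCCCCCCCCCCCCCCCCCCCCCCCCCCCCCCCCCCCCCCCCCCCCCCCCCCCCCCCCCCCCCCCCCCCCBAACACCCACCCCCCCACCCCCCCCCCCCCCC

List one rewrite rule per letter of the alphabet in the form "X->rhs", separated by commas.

  step 4 ⇒ step 5: ACCCCCCCCCCCCCCCCCCCCCCCCCCCCCCCCCCCCCCCCCCCCCCBAACACCCACCCCCCC ⇒ AC·CC·CC·CC·CC·CC·CC·CC·CC·CC·CC·CC·CC·CC·CC·CC·CC·CC·CC·CC·CC·CC·CC·CC·CC·CC·CC·CC·CC·CC·CC·CC·CC·CC·CC·CC·CC·CC·CC·CC·CC·CC·CC·CC·CC·CC·CC·CBA·AC·AC·CC·AC·CC·CC·CC·AC·CC·CC·CC·CC·CC·CC·CC
    A ↦ AC
    B ↦ CBA
    C ↦ CC

A->AC, B->CBA, C->CC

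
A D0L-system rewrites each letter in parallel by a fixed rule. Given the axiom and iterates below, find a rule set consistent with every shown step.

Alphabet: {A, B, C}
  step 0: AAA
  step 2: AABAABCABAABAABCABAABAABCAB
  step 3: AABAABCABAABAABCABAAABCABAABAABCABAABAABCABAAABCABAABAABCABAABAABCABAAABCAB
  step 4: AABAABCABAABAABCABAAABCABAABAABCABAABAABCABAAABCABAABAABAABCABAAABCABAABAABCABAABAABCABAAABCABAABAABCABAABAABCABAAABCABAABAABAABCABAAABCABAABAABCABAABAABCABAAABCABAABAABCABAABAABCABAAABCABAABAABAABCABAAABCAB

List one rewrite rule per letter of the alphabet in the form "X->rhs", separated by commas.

  step 3 ⇒ step 4: AABAABCABAABAABCABAAABCABAABAABCABAABAABCABAAABCABAABAABCABAABAABCABAAABCAB ⇒ AAB·AAB·CAB·AAB·AAB·CAB·A·AAB·CAB·AAB·AAB·CAB·AAB·AAB·CAB·A·AAB·CAB·AAB·AAB·AAB·CAB·A·AAB·CAB·AAB·AAB·CAB·AAB·AAB·CAB·A·AAB·CAB·AAB·AAB·CAB·AAB·AAB·CAB·A·AAB·CAB·AAB·AAB·AAB·CAB·A·AAB·CAB·AAB·AAB·CAB·AAB·AAB·CAB·A·AAB·CAB·AAB·AAB·CAB·AAB·AAB·CAB·A·AAB·CAB·AAB·AAB·AAB·CAB·A·AAB·CAB
    A ↦ AAB
    B ↦ CAB
    C ↦ A

A->AAB, B->CAB, C->A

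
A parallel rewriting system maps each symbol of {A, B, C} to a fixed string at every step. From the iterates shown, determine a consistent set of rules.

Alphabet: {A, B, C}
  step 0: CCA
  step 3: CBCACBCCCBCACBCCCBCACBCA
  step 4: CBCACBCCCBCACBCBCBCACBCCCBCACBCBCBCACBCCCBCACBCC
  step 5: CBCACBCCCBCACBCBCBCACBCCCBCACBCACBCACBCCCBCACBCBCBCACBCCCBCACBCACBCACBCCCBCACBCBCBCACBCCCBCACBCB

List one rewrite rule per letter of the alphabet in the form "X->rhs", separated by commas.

A->CC, B->CA, C->CB

  step 4 ⇒ step 5: CBCACBCCCBCACBCBCBCACBCCCBCACBCBCBCACBCCCBCACBCC ⇒ CB·CA·CB·CC·CB·CA·CB·CB·CB·CA·CB·CC·CB·CA·CB·CA·CB·CA·CB·CC·CB·CA·CB·CB·CB·CA·CB·CC·CB·CA·CB·CA·CB·CA·CB·CC·CB·CA·CB·CB·CB·CA·CB·CC·CB·CA·CB·CB
    A ↦ CC
    B ↦ CA
    C ↦ CB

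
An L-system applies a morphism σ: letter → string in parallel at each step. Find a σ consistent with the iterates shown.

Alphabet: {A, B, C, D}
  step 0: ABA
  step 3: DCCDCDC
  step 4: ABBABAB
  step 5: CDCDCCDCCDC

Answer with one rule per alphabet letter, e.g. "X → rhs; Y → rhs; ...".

  step 4 ⇒ step 5: ABBABAB ⇒ C·DC·DC·C·DC·C·DC
    A ↦ C
    B ↦ DC
  step 3 ⇒ step 4: DCCDCDC ⇒ A·B·B·A·B·A·B
    C ↦ B
  step 3 ⇒ step 4: DCCDCDC ⇒ A·B·B·A·B·A·B
    D ↦ A

A->C, B->DC, C->B, D->A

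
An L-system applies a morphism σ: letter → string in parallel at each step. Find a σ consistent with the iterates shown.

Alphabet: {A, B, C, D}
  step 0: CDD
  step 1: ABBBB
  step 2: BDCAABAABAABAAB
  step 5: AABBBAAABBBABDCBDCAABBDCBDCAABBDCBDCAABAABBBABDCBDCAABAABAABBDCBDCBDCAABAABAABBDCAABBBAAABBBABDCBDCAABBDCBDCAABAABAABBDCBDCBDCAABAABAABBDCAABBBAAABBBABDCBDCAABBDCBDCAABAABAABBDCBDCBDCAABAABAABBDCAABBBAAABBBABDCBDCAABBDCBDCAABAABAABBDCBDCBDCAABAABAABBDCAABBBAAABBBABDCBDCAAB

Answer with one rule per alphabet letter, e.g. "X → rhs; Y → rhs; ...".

A->BDC, B->AAB, C->A, D->BB

  step 1 ⇒ step 2: ABBBB ⇒ BDC·AAB·AAB·AAB·AAB
    A ↦ BDC
    B ↦ AAB
  step 0 ⇒ step 1: CDD ⇒ A·BB·BB
    C ↦ A
  step 0 ⇒ step 1: CDD ⇒ A·BB·BB
    D ↦ BB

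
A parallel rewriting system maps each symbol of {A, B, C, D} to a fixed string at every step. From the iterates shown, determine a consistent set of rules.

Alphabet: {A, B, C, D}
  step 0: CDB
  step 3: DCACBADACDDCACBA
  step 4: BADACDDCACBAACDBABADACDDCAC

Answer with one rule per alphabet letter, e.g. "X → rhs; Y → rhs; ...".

A->AC, B->DC, C->D, D->BA

  step 3 ⇒ step 4: DCACBADACDDCACBA ⇒ BA·D·AC·D·DC·AC·BA·AC·D·BA·BA·D·AC·D·DC·AC
    A ↦ AC
    B ↦ DC
    C ↦ D
    D ↦ BA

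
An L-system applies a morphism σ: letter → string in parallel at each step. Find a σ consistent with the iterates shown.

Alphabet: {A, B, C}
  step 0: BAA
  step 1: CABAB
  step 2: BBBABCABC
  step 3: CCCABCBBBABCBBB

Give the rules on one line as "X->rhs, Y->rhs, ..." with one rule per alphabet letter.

  step 2 ⇒ step 3: BBBABCABC ⇒ C·C·C·AB·C·BBB·AB·C·BBB
    A ↦ AB
    B ↦ C
    C ↦ BBB

A->AB, B->C, C->BBB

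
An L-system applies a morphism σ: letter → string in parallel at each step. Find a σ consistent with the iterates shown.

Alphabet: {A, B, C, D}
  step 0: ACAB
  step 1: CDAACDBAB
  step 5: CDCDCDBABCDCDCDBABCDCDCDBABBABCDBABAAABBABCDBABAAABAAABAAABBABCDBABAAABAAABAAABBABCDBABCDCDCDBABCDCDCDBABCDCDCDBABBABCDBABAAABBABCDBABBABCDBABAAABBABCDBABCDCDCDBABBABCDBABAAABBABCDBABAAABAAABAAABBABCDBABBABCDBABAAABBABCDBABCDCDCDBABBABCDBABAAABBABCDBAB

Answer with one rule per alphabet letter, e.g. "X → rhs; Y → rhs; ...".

  step 0 ⇒ step 1: ACAB ⇒ CD·AA·CD·BAB
    A ↦ CD
    B ↦ BAB
    C ↦ AA
    D ↦ AB  (constrained at step 1)

A->CD, B->BAB, C->AA, D->AB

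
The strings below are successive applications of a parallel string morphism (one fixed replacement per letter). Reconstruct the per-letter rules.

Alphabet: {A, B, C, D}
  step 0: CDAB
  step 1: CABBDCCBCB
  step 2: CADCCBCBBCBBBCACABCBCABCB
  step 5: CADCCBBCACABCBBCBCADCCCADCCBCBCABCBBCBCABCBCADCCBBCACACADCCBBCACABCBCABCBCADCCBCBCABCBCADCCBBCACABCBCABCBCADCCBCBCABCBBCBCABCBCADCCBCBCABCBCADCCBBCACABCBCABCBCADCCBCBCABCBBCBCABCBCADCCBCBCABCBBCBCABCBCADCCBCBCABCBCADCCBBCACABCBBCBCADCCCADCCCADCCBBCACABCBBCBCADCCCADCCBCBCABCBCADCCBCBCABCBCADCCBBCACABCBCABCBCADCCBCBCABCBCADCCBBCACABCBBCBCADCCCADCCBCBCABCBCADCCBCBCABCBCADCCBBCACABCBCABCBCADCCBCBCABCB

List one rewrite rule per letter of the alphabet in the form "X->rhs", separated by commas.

  step 1 ⇒ step 2: CABBDCCBCB ⇒ CA·DCC·BCB·BCB·BB·CA·CA·BCB·CA·BCB
    A ↦ DCC
    B ↦ BCB
    C ↦ CA
    D ↦ BB

A->DCC, B->BCB, C->CA, D->BB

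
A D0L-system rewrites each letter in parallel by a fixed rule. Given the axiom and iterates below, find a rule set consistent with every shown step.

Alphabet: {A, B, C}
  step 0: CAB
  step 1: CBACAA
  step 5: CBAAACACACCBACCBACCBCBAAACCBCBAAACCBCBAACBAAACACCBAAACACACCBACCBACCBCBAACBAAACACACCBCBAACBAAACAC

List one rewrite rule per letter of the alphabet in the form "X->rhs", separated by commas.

  step 0 ⇒ step 1: CAB ⇒ CB·AC·AA
    A ↦ AC
    B ↦ AA
    C ↦ CB

A->AC, B->AA, C->CB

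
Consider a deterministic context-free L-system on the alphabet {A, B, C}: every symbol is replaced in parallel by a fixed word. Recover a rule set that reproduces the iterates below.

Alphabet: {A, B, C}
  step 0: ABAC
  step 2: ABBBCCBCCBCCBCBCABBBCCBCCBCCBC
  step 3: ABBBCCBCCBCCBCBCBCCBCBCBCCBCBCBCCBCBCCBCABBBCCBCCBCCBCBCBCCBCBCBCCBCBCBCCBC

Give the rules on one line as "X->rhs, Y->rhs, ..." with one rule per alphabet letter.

  step 2 ⇒ step 3: ABBBCCBCCBCCBCBCABBBCCBCCBCCBC ⇒ ABB·BCC·BCC·BCC·BC·BC·BCC·BC·BC·BCC·BC·BC·BCC·BC·BCC·BC·ABB·BCC·BCC·BCC·BC·BC·BCC·BC·BC·BCC·BC·BC·BCC·BC
    A ↦ ABB
    B ↦ BCC
    C ↦ BC

A->ABB, B->BCC, C->BC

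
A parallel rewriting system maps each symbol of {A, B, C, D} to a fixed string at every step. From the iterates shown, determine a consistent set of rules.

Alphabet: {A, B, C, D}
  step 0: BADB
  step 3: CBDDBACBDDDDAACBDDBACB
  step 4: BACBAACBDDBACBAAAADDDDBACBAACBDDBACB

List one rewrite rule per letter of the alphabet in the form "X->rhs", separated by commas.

A->DD, B->CB, C->BA, D->A

  step 3 ⇒ step 4: CBDDBACBDDDDAACBDDBACB ⇒ BA·CB·A·A·CB·DD·BA·CB·A·A·A·A·DD·DD·BA·CB·A·A·CB·DD·BA·CB
    A ↦ DD
    B ↦ CB
    C ↦ BA
    D ↦ A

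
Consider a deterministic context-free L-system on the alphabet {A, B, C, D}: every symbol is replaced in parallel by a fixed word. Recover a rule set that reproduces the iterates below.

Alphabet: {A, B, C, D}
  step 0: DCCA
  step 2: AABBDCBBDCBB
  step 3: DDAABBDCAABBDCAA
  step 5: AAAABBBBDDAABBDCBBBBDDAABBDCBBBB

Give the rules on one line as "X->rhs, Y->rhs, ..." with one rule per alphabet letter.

A->D, B->A, C->DC, D->BB

  step 2 ⇒ step 3: AABBDCBBDCBB ⇒ D·D·A·A·BB·DC·A·A·BB·DC·A·A
    A ↦ D
    B ↦ A
    C ↦ DC
    D ↦ BB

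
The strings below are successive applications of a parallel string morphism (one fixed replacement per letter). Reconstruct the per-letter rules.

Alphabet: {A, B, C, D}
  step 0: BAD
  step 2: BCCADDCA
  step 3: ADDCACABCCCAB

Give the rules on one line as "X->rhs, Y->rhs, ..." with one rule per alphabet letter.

A->B, B->ADD, C->CA, D->C

  step 2 ⇒ step 3: BCCADDCA ⇒ ADD·CA·CA·B·C·C·CA·B
    A ↦ B
    B ↦ ADD
    C ↦ CA
    D ↦ C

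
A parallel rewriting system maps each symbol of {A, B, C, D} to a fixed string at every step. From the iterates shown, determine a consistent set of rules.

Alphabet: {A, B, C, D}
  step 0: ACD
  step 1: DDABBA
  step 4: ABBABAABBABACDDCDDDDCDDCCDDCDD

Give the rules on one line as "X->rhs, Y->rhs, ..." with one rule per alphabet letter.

  step 0 ⇒ step 1: ACD ⇒ DD·AB·BA
    A ↦ DD
    C ↦ AB
    D ↦ BA
    B ↦ C  (constrained at step 1)

A->DD, B->C, C->AB, D->BA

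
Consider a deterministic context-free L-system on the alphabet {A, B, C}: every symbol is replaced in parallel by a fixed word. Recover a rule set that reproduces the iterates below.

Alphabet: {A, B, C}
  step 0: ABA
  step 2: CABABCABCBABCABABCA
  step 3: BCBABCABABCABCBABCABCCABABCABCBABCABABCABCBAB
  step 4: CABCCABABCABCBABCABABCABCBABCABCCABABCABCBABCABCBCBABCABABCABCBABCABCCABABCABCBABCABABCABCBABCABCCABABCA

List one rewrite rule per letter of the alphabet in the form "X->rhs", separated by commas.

A->BAB, B->CA, C->BC

  step 3 ⇒ step 4: BCBABCABABCABCBABCABCCABABCABCBABCABABCABCBAB ⇒ CA·BC·CA·BAB·CA·BC·BAB·CA·BAB·CA·BC·BAB·CA·BC·CA·BAB·CA·BC·BAB·CA·BC·BC·BAB·CA·BAB·CA·BC·BAB·CA·BC·CA·BAB·CA·BC·BAB·CA·BAB·CA·BC·BAB·CA·BC·CA·BAB·CA
    A ↦ BAB
    B ↦ CA
    C ↦ BC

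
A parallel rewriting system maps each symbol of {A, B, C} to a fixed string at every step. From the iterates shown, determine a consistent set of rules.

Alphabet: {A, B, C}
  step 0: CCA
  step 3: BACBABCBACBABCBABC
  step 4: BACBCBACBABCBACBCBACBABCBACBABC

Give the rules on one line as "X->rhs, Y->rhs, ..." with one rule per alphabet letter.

A->C, B->BA, C->BC

  step 3 ⇒ step 4: BACBABCBACBABCBABC ⇒ BA·C·BC·BA·C·BA·BC·BA·C·BC·BA·C·BA·BC·BA·C·BA·BC
    A ↦ C
    B ↦ BA
    C ↦ BC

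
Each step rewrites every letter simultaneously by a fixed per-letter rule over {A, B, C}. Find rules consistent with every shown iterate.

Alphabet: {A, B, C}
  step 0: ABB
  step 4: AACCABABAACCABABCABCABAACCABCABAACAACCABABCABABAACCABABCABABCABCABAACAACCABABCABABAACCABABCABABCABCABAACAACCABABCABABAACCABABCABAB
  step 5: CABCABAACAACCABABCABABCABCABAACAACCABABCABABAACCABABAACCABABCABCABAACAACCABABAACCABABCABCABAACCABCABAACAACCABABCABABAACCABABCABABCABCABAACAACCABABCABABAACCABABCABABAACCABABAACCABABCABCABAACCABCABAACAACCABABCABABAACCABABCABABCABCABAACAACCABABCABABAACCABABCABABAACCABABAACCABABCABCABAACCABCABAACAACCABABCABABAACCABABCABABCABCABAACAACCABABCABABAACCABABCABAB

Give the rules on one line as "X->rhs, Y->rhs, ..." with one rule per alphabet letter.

  step 4 ⇒ step 5: AACCABABAACCABABCABCABAACCABCABAACAACCABABCABABAACCABABCABABCABCABAACAACCABABCABABAACCABABCABABCABCABAACAACCABABCABABAACCABABCABAB ⇒ CAB·CAB·AAC·AAC·CAB·AB·CAB·AB·CAB·CAB·AAC·AAC·CAB·AB·CAB·AB·AAC·CAB·AB·AAC·CAB·AB·CAB·CAB·AAC·AAC·CAB·AB·AAC·CAB·AB·CAB·CAB·AAC·CAB·CAB·AAC·AAC·CAB·AB·CAB·AB·AAC·CAB·AB·CAB·AB·CAB·CAB·AAC·AAC·CAB·AB·CAB·AB·AAC·CAB·AB·CAB·AB·AAC·CAB·AB·AAC·CAB·AB·CAB·CAB·AAC·CAB·CAB·AAC·AAC·CAB·AB·CAB·AB·AAC·CAB·AB·CAB·AB·CAB·CAB·AAC·AAC·CAB·AB·CAB·AB·AAC·CAB·AB·CAB·AB·AAC·CAB·AB·AAC·CAB·AB·CAB·CAB·AAC·CAB·CAB·AAC·AAC·CAB·AB·CAB·AB·AAC·CAB·AB·CAB·AB·CAB·CAB·AAC·AAC·CAB·AB·CAB·AB·AAC·CAB·AB·CAB·AB
    A ↦ CAB
    B ↦ AB
    C ↦ AAC

A->CAB, B->AB, C->AAC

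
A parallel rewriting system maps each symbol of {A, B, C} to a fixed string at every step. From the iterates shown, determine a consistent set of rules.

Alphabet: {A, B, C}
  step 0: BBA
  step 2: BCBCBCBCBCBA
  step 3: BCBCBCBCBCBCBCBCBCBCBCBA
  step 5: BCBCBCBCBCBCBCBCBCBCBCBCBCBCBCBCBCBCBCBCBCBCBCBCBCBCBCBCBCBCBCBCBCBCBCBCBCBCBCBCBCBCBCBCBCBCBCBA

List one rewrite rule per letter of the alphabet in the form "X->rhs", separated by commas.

  step 2 ⇒ step 3: BCBCBCBCBCBA ⇒ BC·BC·BC·BC·BC·BC·BC·BC·BC·BC·BC·BA
    A ↦ BA
    B ↦ BC
    C ↦ BC

A->BA, B->BC, C->BC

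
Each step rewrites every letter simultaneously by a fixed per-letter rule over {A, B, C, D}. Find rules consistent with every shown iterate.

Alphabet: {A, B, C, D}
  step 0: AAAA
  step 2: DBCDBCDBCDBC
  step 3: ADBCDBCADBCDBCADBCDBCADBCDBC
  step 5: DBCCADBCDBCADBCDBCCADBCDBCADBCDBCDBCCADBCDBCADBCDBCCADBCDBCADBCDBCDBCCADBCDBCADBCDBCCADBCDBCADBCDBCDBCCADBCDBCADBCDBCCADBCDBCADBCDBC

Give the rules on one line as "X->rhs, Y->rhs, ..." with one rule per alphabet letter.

  step 2 ⇒ step 3: DBCDBCDBCDBC ⇒ ADB·C·DBC·ADB·C·DBC·ADB·C·DBC·ADB·C·DBC
    B ↦ C
    C ↦ DBC
    D ↦ ADB
    A ↦ C  (constrained at step 0)

A->C, B->C, C->DBC, D->ADB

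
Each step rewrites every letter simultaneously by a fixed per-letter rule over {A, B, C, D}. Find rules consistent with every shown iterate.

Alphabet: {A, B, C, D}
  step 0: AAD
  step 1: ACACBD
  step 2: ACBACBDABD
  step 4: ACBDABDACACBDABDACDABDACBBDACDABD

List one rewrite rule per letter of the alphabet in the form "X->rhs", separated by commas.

  step 1 ⇒ step 2: ACACBD ⇒ AC·B·AC·B·DA·BD
    A ↦ AC
    B ↦ DA
    C ↦ B
    D ↦ BD

A->AC, B->DA, C->B, D->BD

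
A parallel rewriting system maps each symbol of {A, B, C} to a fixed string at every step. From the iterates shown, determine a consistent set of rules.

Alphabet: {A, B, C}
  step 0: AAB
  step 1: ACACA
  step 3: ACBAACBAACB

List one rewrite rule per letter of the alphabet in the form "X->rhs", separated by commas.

  step 0 ⇒ step 1: AAB ⇒ AC·AC·A
    A ↦ AC
    B ↦ A
    C ↦ B  (constrained at step 1)

A->AC, B->A, C->B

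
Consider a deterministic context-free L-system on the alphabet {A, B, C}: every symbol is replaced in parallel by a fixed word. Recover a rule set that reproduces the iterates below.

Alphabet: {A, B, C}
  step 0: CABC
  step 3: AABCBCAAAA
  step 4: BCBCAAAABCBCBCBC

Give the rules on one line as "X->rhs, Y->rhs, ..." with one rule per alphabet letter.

A->BC, B->A, C->A

  step 3 ⇒ step 4: AABCBCAAAA ⇒ BC·BC·A·A·A·A·BC·BC·BC·BC
    A ↦ BC
    B ↦ A
    C ↦ A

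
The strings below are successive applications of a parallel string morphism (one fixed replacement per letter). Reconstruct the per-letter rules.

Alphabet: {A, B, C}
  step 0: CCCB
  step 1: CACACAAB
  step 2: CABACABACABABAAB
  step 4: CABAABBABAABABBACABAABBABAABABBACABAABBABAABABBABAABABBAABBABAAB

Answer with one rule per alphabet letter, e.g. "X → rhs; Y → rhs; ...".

  step 1 ⇒ step 2: CACACAAB ⇒ CA·BA·CA·BA·CA·BA·BA·AB
    A ↦ BA
    B ↦ AB
    C ↦ CA

A->BA, B->AB, C->CA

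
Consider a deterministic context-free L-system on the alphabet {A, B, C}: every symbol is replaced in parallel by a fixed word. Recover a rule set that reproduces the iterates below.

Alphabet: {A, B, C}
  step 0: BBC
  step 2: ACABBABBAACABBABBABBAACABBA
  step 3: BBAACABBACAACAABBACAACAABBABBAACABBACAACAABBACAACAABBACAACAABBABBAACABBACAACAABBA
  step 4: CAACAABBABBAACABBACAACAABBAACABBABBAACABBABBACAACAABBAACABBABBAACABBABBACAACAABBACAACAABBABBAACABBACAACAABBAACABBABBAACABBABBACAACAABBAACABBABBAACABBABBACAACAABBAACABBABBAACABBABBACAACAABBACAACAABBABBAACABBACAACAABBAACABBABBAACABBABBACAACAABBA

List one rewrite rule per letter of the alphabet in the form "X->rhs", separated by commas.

  step 3 ⇒ step 4: BBAACABBACAACAABBACAACAABBABBAACABBACAACAABBACAACAABBACAACAABBABBAACABBACAACAABBA ⇒ CAA·CAA·BBA·BBA·ACA·BBA·CAA·CAA·BBA·ACA·BBA·BBA·ACA·BBA·BBA·CAA·CAA·BBA·ACA·BBA·BBA·ACA·BBA·BBA·CAA·CAA·BBA·CAA·CAA·BBA·BBA·ACA·BBA·CAA·CAA·BBA·ACA·BBA·BBA·ACA·BBA·BBA·CAA·CAA·BBA·ACA·BBA·BBA·ACA·BBA·BBA·CAA·CAA·BBA·ACA·BBA·BBA·ACA·BBA·BBA·CAA·CAA·BBA·CAA·CAA·BBA·BBA·ACA·BBA·CAA·CAA·BBA·ACA·BBA·BBA·ACA·BBA·BBA·CAA·CAA·BBA
    A ↦ BBA
    B ↦ CAA
    C ↦ ACA

A->BBA, B->CAA, C->ACA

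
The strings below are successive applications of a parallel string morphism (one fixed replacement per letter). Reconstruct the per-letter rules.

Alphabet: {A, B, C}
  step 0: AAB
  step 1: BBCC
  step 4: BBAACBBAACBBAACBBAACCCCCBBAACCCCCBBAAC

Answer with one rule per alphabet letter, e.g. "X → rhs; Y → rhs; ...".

A->B, B->CC, C->AAC

  step 0 ⇒ step 1: AAB ⇒ B·B·CC
    A ↦ B
    B ↦ CC
    C ↦ AAC  (constrained at step 1)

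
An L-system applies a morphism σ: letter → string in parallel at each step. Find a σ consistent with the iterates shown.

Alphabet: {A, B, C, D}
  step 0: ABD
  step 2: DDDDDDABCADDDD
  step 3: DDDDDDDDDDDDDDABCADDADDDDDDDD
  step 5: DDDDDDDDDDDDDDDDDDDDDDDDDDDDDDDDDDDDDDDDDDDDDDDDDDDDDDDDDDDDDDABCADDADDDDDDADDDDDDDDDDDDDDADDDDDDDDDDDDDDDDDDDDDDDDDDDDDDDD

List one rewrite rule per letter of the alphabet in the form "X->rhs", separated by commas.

A->DDA, B->BC, C->A, D->DD

  step 2 ⇒ step 3: DDDDDDABCADDDD ⇒ DD·DD·DD·DD·DD·DD·DDA·BC·A·DDA·DD·DD·DD·DD
    A ↦ DDA
    B ↦ BC
    C ↦ A
    D ↦ DD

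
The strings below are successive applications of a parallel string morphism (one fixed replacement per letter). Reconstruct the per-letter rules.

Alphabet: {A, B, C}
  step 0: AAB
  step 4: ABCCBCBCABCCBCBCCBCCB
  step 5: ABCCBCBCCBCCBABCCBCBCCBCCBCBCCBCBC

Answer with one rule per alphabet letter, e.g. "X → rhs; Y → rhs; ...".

  step 4 ⇒ step 5: ABCCBCBCABCCBCBCCBCCB ⇒ AB·C·CB·CB·C·CB·C·CB·AB·C·CB·CB·C·CB·C·CB·CB·C·CB·CB·C
    A ↦ AB
    B ↦ C
    C ↦ CB

A->AB, B->C, C->CB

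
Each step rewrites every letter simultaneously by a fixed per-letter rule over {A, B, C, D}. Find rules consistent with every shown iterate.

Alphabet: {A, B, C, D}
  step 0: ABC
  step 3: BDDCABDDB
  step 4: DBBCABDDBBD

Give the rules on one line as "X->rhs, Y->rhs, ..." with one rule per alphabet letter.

A->BD, B->D, C->CA, D->B

  step 3 ⇒ step 4: BDDCABDDB ⇒ D·B·B·CA·BD·D·B·B·D
    A ↦ BD
    B ↦ D
    C ↦ CA
    D ↦ B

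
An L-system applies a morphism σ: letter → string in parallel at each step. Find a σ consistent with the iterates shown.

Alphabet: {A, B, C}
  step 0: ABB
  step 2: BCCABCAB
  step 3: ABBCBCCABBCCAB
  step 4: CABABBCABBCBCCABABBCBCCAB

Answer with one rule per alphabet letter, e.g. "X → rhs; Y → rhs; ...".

A->C, B->AB, C->BC

  step 3 ⇒ step 4: ABBCBCCABBCCAB ⇒ C·AB·AB·BC·AB·BC·BC·C·AB·AB·BC·BC·C·AB
    A ↦ C
    B ↦ AB
    C ↦ BC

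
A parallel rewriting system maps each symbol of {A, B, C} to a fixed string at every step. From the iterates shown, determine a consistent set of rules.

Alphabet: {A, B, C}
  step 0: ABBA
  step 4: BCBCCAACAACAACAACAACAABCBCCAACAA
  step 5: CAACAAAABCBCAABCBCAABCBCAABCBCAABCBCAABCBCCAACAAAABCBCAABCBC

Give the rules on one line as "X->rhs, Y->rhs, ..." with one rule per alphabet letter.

A->BC, B->C, C->AA

  step 4 ⇒ step 5: BCBCCAACAACAACAACAACAABCBCCAACAA ⇒ C·AA·C·AA·AA·BC·BC·AA·BC·BC·AA·BC·BC·AA·BC·BC·AA·BC·BC·AA·BC·BC·C·AA·C·AA·AA·BC·BC·AA·BC·BC
    A ↦ BC
    B ↦ C
    C ↦ AA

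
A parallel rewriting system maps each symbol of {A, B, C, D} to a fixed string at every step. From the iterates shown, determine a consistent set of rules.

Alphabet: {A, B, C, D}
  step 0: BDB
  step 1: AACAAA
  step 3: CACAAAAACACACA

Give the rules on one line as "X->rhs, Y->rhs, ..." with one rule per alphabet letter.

A->D, B->AA, C->BB, D->CA

  step 0 ⇒ step 1: BDB ⇒ AA·CA·AA
    B ↦ AA
    D ↦ CA
    A ↦ D  (constrained at step 1)
    C ↦ BB  (constrained at step 1)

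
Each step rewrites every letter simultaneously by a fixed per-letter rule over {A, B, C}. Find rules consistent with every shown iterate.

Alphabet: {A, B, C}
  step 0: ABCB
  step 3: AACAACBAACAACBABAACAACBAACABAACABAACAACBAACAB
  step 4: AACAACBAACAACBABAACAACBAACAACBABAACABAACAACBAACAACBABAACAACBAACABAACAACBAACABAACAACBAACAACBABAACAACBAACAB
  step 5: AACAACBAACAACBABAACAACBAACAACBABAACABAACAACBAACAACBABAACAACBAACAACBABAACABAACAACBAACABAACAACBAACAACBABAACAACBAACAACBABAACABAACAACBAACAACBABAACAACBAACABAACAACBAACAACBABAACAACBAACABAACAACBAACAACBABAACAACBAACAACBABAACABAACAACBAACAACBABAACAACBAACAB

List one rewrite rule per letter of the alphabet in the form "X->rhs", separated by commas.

A->AAC, B->AB, C->B

  step 4 ⇒ step 5: AACAACBAACAACBABAACAACBAACAACBABAACABAACAACBAACAACBABAACAACBAACABAACAACBAACABAACAACBAACAACBABAACAACBAACAB ⇒ AAC·AAC·B·AAC·AAC·B·AB·AAC·AAC·B·AAC·AAC·B·AB·AAC·AB·AAC·AAC·B·AAC·AAC·B·AB·AAC·AAC·B·AAC·AAC·B·AB·AAC·AB·AAC·AAC·B·AAC·AB·AAC·AAC·B·AAC·AAC·B·AB·AAC·AAC·B·AAC·AAC·B·AB·AAC·AB·AAC·AAC·B·AAC·AAC·B·AB·AAC·AAC·B·AAC·AB·AAC·AAC·B·AAC·AAC·B·AB·AAC·AAC·B·AAC·AB·AAC·AAC·B·AAC·AAC·B·AB·AAC·AAC·B·AAC·AAC·B·AB·AAC·AB·AAC·AAC·B·AAC·AAC·B·AB·AAC·AAC·B·AAC·AB
    A ↦ AAC
    B ↦ AB
    C ↦ B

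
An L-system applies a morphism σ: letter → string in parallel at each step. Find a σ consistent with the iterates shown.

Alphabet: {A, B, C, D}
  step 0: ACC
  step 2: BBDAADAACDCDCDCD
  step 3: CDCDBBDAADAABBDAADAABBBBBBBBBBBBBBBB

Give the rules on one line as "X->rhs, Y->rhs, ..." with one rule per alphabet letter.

A->DAA, B->CD, C->BB, D->BB

  step 2 ⇒ step 3: BBDAADAACDCDCDCD ⇒ CD·CD·BB·DAA·DAA·BB·DAA·DAA·BB·BB·BB·BB·BB·BB·BB·BB
    A ↦ DAA
    B ↦ CD
    C ↦ BB
    D ↦ BB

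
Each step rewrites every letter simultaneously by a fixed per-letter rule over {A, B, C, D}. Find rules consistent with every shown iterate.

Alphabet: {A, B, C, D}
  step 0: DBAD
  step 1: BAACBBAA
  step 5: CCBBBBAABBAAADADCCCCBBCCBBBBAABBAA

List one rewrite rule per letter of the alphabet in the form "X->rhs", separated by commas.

A->B, B->C, C->AD, D->BAA

  step 0 ⇒ step 1: DBAD ⇒ BAA·C·B·BAA
    A ↦ B
    B ↦ C
    D ↦ BAA
    C ↦ AD  (constrained at step 1)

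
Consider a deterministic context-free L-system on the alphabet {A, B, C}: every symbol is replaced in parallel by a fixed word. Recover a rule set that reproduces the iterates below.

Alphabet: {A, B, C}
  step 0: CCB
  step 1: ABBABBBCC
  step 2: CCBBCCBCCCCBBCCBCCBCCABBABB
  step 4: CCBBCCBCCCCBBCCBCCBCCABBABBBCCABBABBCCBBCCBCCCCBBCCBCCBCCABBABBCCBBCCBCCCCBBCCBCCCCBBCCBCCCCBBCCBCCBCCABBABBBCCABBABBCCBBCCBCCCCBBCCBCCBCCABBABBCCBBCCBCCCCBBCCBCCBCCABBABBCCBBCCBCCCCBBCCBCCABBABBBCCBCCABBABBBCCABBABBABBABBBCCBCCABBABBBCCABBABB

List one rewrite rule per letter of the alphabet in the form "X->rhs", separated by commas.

A->CCB, B->BCC, C->ABB

  step 1 ⇒ step 2: ABBABBBCC ⇒ CCB·BCC·BCC·CCB·BCC·BCC·BCC·ABB·ABB
    A ↦ CCB
    B ↦ BCC
    C ↦ ABB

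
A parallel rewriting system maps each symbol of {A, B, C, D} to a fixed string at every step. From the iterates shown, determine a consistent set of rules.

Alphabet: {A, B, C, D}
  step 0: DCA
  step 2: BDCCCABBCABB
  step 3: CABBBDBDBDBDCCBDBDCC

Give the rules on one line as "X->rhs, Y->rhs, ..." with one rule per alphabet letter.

A->BD, B->C, C->BD, D->ABB

  step 2 ⇒ step 3: BDCCCABBCABB ⇒ C·ABB·BD·BD·BD·BD·C·C·BD·BD·C·C
    A ↦ BD
    B ↦ C
    C ↦ BD
    D ↦ ABB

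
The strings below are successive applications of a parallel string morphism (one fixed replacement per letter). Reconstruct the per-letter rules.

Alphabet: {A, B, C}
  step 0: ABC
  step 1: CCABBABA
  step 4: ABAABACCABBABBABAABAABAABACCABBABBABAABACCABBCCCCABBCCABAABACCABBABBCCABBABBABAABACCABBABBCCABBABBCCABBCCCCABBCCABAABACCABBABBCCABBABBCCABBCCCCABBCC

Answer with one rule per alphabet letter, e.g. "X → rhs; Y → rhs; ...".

  step 0 ⇒ step 1: ABC ⇒ CC·ABB·ABA
    A ↦ CC
    B ↦ ABB
    C ↦ ABA

A->CC, B->ABB, C->ABA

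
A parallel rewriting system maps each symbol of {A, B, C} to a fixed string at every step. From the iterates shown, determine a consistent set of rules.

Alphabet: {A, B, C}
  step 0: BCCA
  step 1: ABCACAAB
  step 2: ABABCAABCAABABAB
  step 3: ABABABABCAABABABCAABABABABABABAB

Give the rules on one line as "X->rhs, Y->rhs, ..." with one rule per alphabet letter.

  step 2 ⇒ step 3: ABABCAABCAABABAB ⇒ AB·AB·AB·AB·CA·AB·AB·AB·CA·AB·AB·AB·AB·AB·AB·AB
    A ↦ AB
    B ↦ AB
    C ↦ CA

A->AB, B->AB, C->CA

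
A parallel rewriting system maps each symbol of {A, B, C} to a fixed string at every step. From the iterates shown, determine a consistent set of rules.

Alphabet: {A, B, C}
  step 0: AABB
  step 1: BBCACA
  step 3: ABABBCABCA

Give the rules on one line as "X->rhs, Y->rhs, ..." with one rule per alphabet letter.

A->B, B->CA, C->A

  step 0 ⇒ step 1: AABB ⇒ B·B·CA·CA
    A ↦ B
    B ↦ CA
    C ↦ A  (constrained at step 1)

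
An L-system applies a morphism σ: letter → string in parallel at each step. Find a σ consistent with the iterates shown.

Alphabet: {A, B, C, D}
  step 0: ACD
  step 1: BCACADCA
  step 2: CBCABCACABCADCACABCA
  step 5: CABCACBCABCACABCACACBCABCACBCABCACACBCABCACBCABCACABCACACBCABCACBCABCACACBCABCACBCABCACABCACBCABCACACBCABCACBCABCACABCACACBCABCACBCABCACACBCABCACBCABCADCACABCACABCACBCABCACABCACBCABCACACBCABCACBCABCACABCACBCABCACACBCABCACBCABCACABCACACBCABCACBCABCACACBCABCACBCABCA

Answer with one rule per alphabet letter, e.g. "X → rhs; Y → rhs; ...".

A->BCA, B->CB, C->CA, D->DCA

  step 1 ⇒ step 2: BCACADCA ⇒ CB·CA·BCA·CA·BCA·DCA·CA·BCA
    A ↦ BCA
    B ↦ CB
    C ↦ CA
    D ↦ DCA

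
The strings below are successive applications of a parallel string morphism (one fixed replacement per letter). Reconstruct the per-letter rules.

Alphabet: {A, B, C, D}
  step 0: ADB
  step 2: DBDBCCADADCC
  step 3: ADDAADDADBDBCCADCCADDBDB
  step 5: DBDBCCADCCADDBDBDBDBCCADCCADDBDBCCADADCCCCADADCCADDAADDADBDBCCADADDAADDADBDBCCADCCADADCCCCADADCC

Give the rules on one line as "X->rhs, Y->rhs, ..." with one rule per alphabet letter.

  step 2 ⇒ step 3: DBDBCCADADCC ⇒ AD·DA·AD·DA·DB·DB·CC·AD·CC·AD·DB·DB
    A ↦ CC
    B ↦ DA
    C ↦ DB
    D ↦ AD

A->CC, B->DA, C->DB, D->AD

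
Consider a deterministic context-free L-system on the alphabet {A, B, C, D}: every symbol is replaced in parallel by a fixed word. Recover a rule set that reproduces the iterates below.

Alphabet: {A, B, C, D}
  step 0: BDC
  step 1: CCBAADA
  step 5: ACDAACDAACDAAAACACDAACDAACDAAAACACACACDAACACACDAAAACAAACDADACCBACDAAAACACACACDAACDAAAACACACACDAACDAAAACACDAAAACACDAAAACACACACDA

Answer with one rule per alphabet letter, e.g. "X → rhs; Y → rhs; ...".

  step 0 ⇒ step 1: BDC ⇒ CCB·AA·DA
    B ↦ CCB
    C ↦ DA
    D ↦ AA
    A ↦ AC  (constrained at step 1)

A->AC, B->CCB, C->DA, D->AA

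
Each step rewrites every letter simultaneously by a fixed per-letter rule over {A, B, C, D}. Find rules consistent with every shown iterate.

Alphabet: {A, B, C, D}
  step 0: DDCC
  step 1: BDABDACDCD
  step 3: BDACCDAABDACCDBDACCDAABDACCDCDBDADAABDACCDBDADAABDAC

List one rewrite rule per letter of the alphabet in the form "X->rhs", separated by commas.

A->C, B->DAA, C->CD, D->BDA

  step 0 ⇒ step 1: DDCC ⇒ BDA·BDA·CD·CD
    C ↦ CD
    D ↦ BDA
    A ↦ C  (constrained at step 1)
    B ↦ DAA  (constrained at step 1)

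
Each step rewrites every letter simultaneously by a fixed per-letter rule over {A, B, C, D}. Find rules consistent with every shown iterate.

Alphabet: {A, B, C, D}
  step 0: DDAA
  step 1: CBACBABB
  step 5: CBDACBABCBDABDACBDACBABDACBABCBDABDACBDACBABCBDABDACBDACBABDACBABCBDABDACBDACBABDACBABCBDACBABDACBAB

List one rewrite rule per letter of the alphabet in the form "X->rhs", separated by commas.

  step 0 ⇒ step 1: DDAA ⇒ CBA·CBA·B·B
    A ↦ B
    D ↦ CBA
    B ↦ DA  (constrained at step 1)
    C ↦ CB  (constrained at step 1)

A->B, B->DA, C->CB, D->CBA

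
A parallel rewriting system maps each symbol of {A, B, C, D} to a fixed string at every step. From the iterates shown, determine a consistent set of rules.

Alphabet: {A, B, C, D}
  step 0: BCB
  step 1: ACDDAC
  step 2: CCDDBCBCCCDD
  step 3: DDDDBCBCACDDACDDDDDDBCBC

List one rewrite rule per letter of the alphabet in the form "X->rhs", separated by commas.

A->CC, B->AC, C->DD, D->BC

  step 2 ⇒ step 3: CCDDBCBCCCDD ⇒ DD·DD·BC·BC·AC·DD·AC·DD·DD·DD·BC·BC
    B ↦ AC
    C ↦ DD
    D ↦ BC
  step 1 ⇒ step 2: ACDDAC ⇒ CC·DD·BC·BC·CC·DD
    A ↦ CC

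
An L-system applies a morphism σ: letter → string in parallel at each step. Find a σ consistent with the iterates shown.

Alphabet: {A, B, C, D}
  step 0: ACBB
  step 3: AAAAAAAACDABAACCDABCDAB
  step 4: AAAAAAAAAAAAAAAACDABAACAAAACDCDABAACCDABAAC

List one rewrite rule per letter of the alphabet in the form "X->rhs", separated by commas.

  step 3 ⇒ step 4: AAAAAAAACDABAACCDABCDAB ⇒ AA·AA·AA·AA·AA·AA·AA·AA·CD·AB·AA·C·AA·AA·CD·CD·AB·AA·C·CD·AB·AA·C
    A ↦ AA
    B ↦ C
    C ↦ CD
    D ↦ AB

A->AA, B->C, C->CD, D->AB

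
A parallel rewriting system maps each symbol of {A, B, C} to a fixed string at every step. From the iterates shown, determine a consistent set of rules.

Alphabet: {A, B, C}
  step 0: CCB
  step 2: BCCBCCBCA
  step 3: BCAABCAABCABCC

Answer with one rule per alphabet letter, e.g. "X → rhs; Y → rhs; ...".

A->BCC, B->BC, C->A

  step 2 ⇒ step 3: BCCBCCBCA ⇒ BC·A·A·BC·A·A·BC·A·BCC
    A ↦ BCC
    B ↦ BC
    C ↦ A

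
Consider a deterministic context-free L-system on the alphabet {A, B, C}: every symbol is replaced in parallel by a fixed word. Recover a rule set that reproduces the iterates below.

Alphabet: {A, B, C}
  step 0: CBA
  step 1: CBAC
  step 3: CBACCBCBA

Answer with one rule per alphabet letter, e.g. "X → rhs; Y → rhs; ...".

  step 0 ⇒ step 1: CBA ⇒ CB·A·C
    A ↦ C
    B ↦ A
    C ↦ CB

A->C, B->A, C->CB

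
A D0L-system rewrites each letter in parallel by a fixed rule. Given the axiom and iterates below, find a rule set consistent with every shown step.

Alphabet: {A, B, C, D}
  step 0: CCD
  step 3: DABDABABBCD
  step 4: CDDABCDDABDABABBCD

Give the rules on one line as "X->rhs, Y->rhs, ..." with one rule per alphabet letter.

  step 3 ⇒ step 4: DABDABABBCD ⇒ CD·D·AB·CD·D·AB·D·AB·AB·B·CD
    A ↦ D
    B ↦ AB
    C ↦ B
    D ↦ CD

A->D, B->AB, C->B, D->CD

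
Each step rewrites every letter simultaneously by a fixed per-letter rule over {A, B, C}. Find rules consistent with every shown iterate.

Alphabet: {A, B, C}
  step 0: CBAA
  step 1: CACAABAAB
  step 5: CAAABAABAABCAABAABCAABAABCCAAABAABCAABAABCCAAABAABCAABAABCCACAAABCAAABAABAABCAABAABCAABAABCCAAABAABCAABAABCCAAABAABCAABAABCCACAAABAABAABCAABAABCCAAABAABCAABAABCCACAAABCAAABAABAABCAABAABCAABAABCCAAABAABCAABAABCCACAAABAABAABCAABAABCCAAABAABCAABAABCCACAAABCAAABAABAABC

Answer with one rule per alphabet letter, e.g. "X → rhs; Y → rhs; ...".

  step 0 ⇒ step 1: CBAA ⇒ CA·C·AAB·AAB
    A ↦ AAB
    B ↦ C
    C ↦ CA

A->AAB, B->C, C->CA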